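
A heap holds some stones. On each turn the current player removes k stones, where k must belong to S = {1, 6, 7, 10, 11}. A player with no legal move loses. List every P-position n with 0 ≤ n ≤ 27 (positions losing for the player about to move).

0, 2, 4, 16, 18, 20

n :  0  1  2  3  4  5  6  7  8  9 10 11 12 13 14 15 16 17 18 19 20 21 22 23 24 25 26 27
G :  0  1  0  1  0  1  2  3  2  3  2  3  4  5  4  5  0  1  0  1  0  1  2  3  2  3  2  3
P-positions are exactly the n with G(n) = 0.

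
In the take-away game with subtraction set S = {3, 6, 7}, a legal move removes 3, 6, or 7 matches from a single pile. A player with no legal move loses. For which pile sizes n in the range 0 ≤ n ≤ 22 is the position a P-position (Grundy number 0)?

G(0) = 0
G(1) = mex{} = 0
G(2) = mex{} = 0
G(3) = mex{0} = 1
G(4) = mex{0} = 1
G(5) = mex{0} = 1
G(6) = mex{1,0} = 2
G(7) = mex{1,0,0} = 2
G(8) = mex{1,0,0} = 2
G(9) = mex{2,1,0} = 3
G(10) = mex{2,1,1} = 0
G(11) = mex{2,1,1} = 0
G(12) = mex{3,2,1} = 0
G(13) = mex{0,2,2} = 1
G(14) = mex{0,2,2} = 1
G(15) = mex{0,3,2} = 1
G(16) = mex{1,0,3} = 2
G(17) = mex{1,0,0} = 2
G(18) = mex{1,0,0} = 2
G(19) = mex{2,1,0} = 3
G(20) = mex{2,1,1} = 0
G(21) = mex{2,1,1} = 0
G(22) = mex{3,2,1} = 0
P-positions are exactly the n with G(n) = 0.

0, 1, 2, 10, 11, 12, 20, 21, 22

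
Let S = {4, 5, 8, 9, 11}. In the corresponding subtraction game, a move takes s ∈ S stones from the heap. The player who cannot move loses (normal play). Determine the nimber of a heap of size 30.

n :  0  1  2  3  4  5  6  7  8  9 10 11 12 13 14 15 16 17 18 19 20 21 22 23 24 25 26 27 28 29 30
G :  0  0  0  0  1  1  1  1  2  2  2  2  3  3  3  0  0  0  0  1  1  1  1  2  2  2  2  3  3  3  0

0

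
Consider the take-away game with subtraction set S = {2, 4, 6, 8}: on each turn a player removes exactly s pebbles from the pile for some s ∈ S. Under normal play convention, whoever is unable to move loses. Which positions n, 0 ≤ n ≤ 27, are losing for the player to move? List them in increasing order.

G(0) = 0
G(1) = mex{} = 0
G(2) = mex{0} = 1
G(3) = mex{0} = 1
G(4) = mex{1,0} = 2
G(5) = mex{1,0} = 2
G(6) = mex{2,1,0} = 3
G(7) = mex{2,1,0} = 3
G(8) = mex{3,2,1,0} = 4
G(9) = mex{3,2,1,0} = 4
G(10) = mex{4,3,2,1} = 0
G(11) = mex{4,3,2,1} = 0
G(12) = mex{0,4,3,2} = 1
G(13) = mex{0,4,3,2} = 1
G(14) = mex{1,0,4,3} = 2
G(15) = mex{1,0,4,3} = 2
G(16) = mex{2,1,0,4} = 3
G(17) = mex{2,1,0,4} = 3
G(18) = mex{3,2,1,0} = 4
G(19) = mex{3,2,1,0} = 4
G(20) = mex{4,3,2,1} = 0
G(21) = mex{4,3,2,1} = 0
G(22) = mex{0,4,3,2} = 1
G(23) = mex{0,4,3,2} = 1
G(24) = mex{1,0,4,3} = 2
G(25) = mex{1,0,4,3} = 2
G(26) = mex{2,1,0,4} = 3
G(27) = mex{2,1,0,4} = 3
P-positions are exactly the n with G(n) = 0.

0, 1, 10, 11, 20, 21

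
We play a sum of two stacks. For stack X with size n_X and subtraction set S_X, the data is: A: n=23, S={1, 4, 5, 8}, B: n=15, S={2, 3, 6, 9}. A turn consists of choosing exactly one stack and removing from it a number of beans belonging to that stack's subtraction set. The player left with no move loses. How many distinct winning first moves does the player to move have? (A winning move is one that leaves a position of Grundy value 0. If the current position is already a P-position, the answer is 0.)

Stack A, S = {1, 4, 5, 8}:
G(0) = 0
G(1) = mex{0} = 1
G(2) = mex{1} = 0
G(3) = mex{0} = 1
G(4) = mex{1,0} = 2
G(5) = mex{2,1,0} = 3
G(6) = mex{3,0,1} = 2
G(7) = mex{2,1,0} = 3
G(8) = mex{3,2,1,0} = 4
G(9) = mex{4,3,2,1} = 0
G(10) = mex{0,2,3,0} = 1
G(11) = mex{1,3,2,1} = 0
G(12) = mex{0,4,3,2} = 1
G(13) = mex{1,0,4,3} = 2
G(14) = mex{2,1,0,2} = 3
G(15) = mex{3,0,1,3} = 2
G(16) = mex{2,1,0,4} = 3
G(17) = mex{3,2,1,0} = 4
G(18) = mex{4,3,2,1} = 0
G(19) = mex{0,2,3,0} = 1
G(20) = mex{1,3,2,1} = 0
G(21) = mex{0,4,3,2} = 1
G(22) = mex{1,0,4,3} = 2
G(23) = mex{2,1,0,2} = 3
G_A(23) = 3.
Stack B, S = {2, 3, 6, 9}:
n :  0  1  2  3  4  5  6  7  8  9 10 11 12 13 14 15
G :  0  0  1  1  2  0  3  1  2  2  3  3  0  0  1  1
G_B(15) = 1.
Combined Grundy value = 3 ⊕ 1 = 2.
A winning move leaves total XOR = 0, i.e. changes one component's Grundy value g to g ⊕ X where X is the current total.
Stack A: need g' = 3⊕2 = 1. Options: 23−1→G=2, 23−4→G=1, 23−5→G=0, 23−8→G=2. Hits: 1.
Stack B: need g' = 1⊕2 = 3. Options: 15−2→G=0, 15−3→G=0, 15−6→G=2, 15−9→G=3. Hits: 1.

2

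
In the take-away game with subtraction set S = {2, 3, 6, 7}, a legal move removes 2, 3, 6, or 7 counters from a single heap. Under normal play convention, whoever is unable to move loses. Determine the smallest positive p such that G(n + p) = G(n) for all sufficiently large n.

n :  0  1  2  3  4  5  6  7  8  9 10 11 12 13 14 15 16 17 18 19
G :  0  0  1  1  2  0  3  1  2  0  0  1  1  2  0  3  1  2  0  0
G(n+9) = G(n) holds for n = 0,…,6 (a full window of length max(S) = 7), so the sequence is purely periodic with period 9.

9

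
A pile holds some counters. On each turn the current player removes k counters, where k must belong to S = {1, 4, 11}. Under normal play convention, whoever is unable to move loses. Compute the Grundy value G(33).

G(0) = 0
G(1) = mex{0} = 1
G(2) = mex{1} = 0
G(3) = mex{0} = 1
G(4) = mex{1,0} = 2
G(5) = mex{2,1} = 0
G(6) = mex{0,0} = 1
G(7) = mex{1,1} = 0
G(8) = mex{0,2} = 1
G(9) = mex{1,0} = 2
G(10) = mex{2,1} = 0
G(11) = mex{0,0,0} = 1
G(12) = mex{1,1,1} = 0
G(13) = mex{0,2,0} = 1
G(14) = mex{1,0,1} = 2
G(15) = mex{2,1,2} = 0
G(16) = mex{0,0,0} = 1
G(17) = mex{1,1,1} = 0
G(18) = mex{0,2,0} = 1
G(19) = mex{1,0,1} = 2
G(20) = mex{2,1,2} = 0
G(21) = mex{0,0,0} = 1
G(22) = mex{1,1,1} = 0
G(23) = mex{0,2,0} = 1
G(24) = mex{1,0,1} = 2
G(25) = mex{2,1,2} = 0
G(26) = mex{0,0,0} = 1
G(27) = mex{1,1,1} = 0
G(28) = mex{0,2,0} = 1
G(29) = mex{1,0,1} = 2
G(30) = mex{2,1,2} = 0
G(31) = mex{0,0,0} = 1
G(32) = mex{1,1,1} = 0
G(33) = mex{0,2,0} = 1

1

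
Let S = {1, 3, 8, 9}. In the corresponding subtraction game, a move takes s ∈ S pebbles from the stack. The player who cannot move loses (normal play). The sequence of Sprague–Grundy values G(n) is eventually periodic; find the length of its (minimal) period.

G(0) = 0
G(1) = mex{0} = 1
G(2) = mex{1} = 0
G(3) = mex{0,0} = 1
G(4) = mex{1,1} = 0
G(5) = mex{0,0} = 1
G(6) = mex{1,1} = 0
G(7) = mex{0,0} = 1
G(8) = mex{1,1,0} = 2
G(9) = mex{2,0,1,0} = 3
G(10) = mex{3,1,0,1} = 2
G(11) = mex{2,2,1,0} = 3
G(12) = mex{3,3,0,1} = 2
G(13) = mex{2,2,1,0} = 3
G(14) = mex{3,3,0,1} = 2
G(15) = mex{2,2,1,0} = 3
G(16) = mex{3,3,2,1} = 0
G(17) = mex{0,2,3,2} = 1
G(18) = mex{1,3,2,3} = 0
G(19) = mex{0,0,3,2} = 1
G(20) = mex{1,1,2,3} = 0
G(21) = mex{0,0,3,2} = 1
G(22) = mex{1,1,2,3} = 0
G(23) = mex{0,0,3,2} = 1
G(24) = mex{1,1,0,3} = 2
G(25) = mex{2,0,1,0} = 3
G(26) = mex{3,1,0,1} = 2
G(27) = mex{2,2,1,0} = 3
G(28) = mex{3,3,0,1} = 2
G(29) = mex{2,2,1,0} = 3
G(30) = mex{3,3,0,1} = 2
G(31) = mex{2,2,1,0} = 3
G(32) = mex{3,3,2,1} = 0
G(33) = mex{0,2,3,2} = 1
G(n+16) = G(n) holds for n = 0,…,8 (a full window of length max(S) = 9), so the sequence is purely periodic with period 16.

16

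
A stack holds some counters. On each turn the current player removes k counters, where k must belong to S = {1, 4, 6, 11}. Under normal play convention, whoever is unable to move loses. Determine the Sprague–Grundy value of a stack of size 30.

0

n :  0  1  2  3  4  5  6  7  8  9 10 11 12 13 14 15 16 17 18 19 20 21 22 23 24 25 26 27 28 29 30
G :  0  1  0  1  2  0  1  0  1  2  0  1  0  1  2  0  1  0  1  2  0  1  0  1  2  0  1  0  1  2  0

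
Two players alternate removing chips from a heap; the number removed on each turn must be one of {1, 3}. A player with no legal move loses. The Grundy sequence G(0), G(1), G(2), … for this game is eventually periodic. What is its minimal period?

G(0) = 0
G(1) = mex{0} = 1
G(2) = mex{1} = 0
G(3) = mex{0,0} = 1
G(4) = mex{1,1} = 0
G(5) = mex{0,0} = 1
G(6) = mex{1,1} = 0
G(7) = mex{0,0} = 1
G(8) = mex{1,1} = 0
G(9) = mex{0,0} = 1
G(10) = mex{1,1} = 0
G(11) = mex{0,0} = 1
G(12) = mex{1,1} = 0
G(13) = mex{0,0} = 1
G(14) = mex{1,1} = 0
G(n+2) = G(n) holds for n = 0,…,2 (a full window of length max(S) = 3), so the sequence is purely periodic with period 2.

2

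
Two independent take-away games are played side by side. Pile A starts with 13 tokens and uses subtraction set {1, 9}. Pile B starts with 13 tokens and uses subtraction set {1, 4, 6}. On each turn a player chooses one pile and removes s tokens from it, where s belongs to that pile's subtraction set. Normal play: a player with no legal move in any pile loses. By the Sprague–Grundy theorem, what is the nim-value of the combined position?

Pile A, S = {1, 9}:
G(0) = 0
G(1) = mex{0} = 1
G(2) = mex{1} = 0
G(3) = mex{0} = 1
G(4) = mex{1} = 0
G(5) = mex{0} = 1
G(6) = mex{1} = 0
G(7) = mex{0} = 1
G(8) = mex{1} = 0
G(9) = mex{0,0} = 1
G(10) = mex{1,1} = 0
G(11) = mex{0,0} = 1
G(12) = mex{1,1} = 0
G(13) = mex{0,0} = 1
G_A(13) = 1.
Pile B, S = {1, 4, 6}:
G(0) = 0
G(1) = mex{0} = 1
G(2) = mex{1} = 0
G(3) = mex{0} = 1
G(4) = mex{1,0} = 2
G(5) = mex{2,1} = 0
G(6) = mex{0,0,0} = 1
G(7) = mex{1,1,1} = 0
G(8) = mex{0,2,0} = 1
G(9) = mex{1,0,1} = 2
G(10) = mex{2,1,2} = 0
G(11) = mex{0,0,0} = 1
G(12) = mex{1,1,1} = 0
G(13) = mex{0,2,0} = 1
G_B(13) = 1.
Combined Grundy value = 1 ⊕ 1 = 0.

0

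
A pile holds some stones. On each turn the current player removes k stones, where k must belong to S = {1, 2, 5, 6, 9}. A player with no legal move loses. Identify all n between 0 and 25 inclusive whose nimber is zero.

0, 3, 7, 10, 14, 17, 21, 24

n :  0  1  2  3  4  5  6  7  8  9 10 11 12 13 14 15 16 17 18 19 20 21 22 23 24 25
G :  0  1  2  0  1  2  3  0  1  2  0  1  2  3  0  1  2  0  1  2  3  0  1  2  0  1
P-positions are exactly the n with G(n) = 0.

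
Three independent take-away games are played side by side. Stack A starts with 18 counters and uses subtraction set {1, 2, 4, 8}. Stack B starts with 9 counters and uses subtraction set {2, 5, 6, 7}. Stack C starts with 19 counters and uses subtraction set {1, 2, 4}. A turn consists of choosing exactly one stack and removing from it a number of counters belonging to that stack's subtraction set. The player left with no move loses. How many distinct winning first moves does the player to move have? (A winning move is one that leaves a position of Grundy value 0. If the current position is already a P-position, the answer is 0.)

3

Stack A, S = {1, 2, 4, 8}:
G(0) = 0
G(1) = mex{0} = 1
G(2) = mex{1,0} = 2
G(3) = mex{2,1} = 0
G(4) = mex{0,2,0} = 1
G(5) = mex{1,0,1} = 2
G(6) = mex{2,1,2} = 0
G(7) = mex{0,2,0} = 1
G(8) = mex{1,0,1,0} = 2
G(9) = mex{2,1,2,1} = 0
G(10) = mex{0,2,0,2} = 1
G(11) = mex{1,0,1,0} = 2
G(12) = mex{2,1,2,1} = 0
G(13) = mex{0,2,0,2} = 1
G(14) = mex{1,0,1,0} = 2
G(15) = mex{2,1,2,1} = 0
G(16) = mex{0,2,0,2} = 1
G(17) = mex{1,0,1,0} = 2
G(18) = mex{2,1,2,1} = 0
G_A(18) = 0.
Stack B, S = {2, 5, 6, 7}:
n : 0 1 2 3 4 5 6 7 8 9
G : 0 0 1 1 0 2 1 3 2 2
G_B(9) = 2.
Stack C, S = {1, 2, 4}:
G(0) = 0
G(1) = mex{0} = 1
G(2) = mex{1,0} = 2
G(3) = mex{2,1} = 0
G(4) = mex{0,2,0} = 1
G(5) = mex{1,0,1} = 2
G(6) = mex{2,1,2} = 0
G(7) = mex{0,2,0} = 1
G(8) = mex{1,0,1} = 2
G(9) = mex{2,1,2} = 0
G(10) = mex{0,2,0} = 1
G(11) = mex{1,0,1} = 2
G(12) = mex{2,1,2} = 0
G(13) = mex{0,2,0} = 1
G(14) = mex{1,0,1} = 2
G(15) = mex{2,1,2} = 0
G(16) = mex{0,2,0} = 1
G(17) = mex{1,0,1} = 2
G(18) = mex{2,1,2} = 0
G(19) = mex{0,2,0} = 1
G_C(19) = 1.
Combined Grundy value = 0 ⊕ 2 ⊕ 1 = 3.
A winning move leaves total XOR = 0, i.e. changes one component's Grundy value g to g ⊕ X where X is the current total.
Stack A: need g' = 0⊕3 = 3. Options: 18−1→G=2, 18−2→G=1, 18−4→G=2, 18−8→G=1. Hits: 0.
Stack B: need g' = 2⊕3 = 1. Options: 9−2→G=3, 9−5→G=0, 9−6→G=1, 9−7→G=1. Hits: 2.
Stack C: need g' = 1⊕3 = 2. Options: 19−1→G=0, 19−2→G=2, 19−4→G=0. Hits: 1.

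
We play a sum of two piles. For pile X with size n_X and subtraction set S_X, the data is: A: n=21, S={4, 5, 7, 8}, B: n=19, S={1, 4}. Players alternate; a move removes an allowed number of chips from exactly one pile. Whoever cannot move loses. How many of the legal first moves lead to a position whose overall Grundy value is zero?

0

Pile A, S = {4, 5, 7, 8}:
n :  0  1  2  3  4  5  6  7  8  9 10 11 12 13 14 15 16 17 18 19 20 21
G :  0  0  0  0  1  1  1  1  2  2  2  2  0  0  0  0  1  1  1  1  2  2
G_A(21) = 2.
Pile B, S = {1, 4}:
n :  0  1  2  3  4  5  6  7  8  9 10 11 12 13 14 15 16 17 18 19
G :  0  1  0  1  2  0  1  0  1  2  0  1  0  1  2  0  1  0  1  2
G_B(19) = 2.
Combined Grundy value = 2 ⊕ 2 = 0.
A winning move leaves total XOR = 0, i.e. changes one component's Grundy value g to g ⊕ X where X is the current total.
Pile A: target g' = 2⊕0 = 2, but every legal move changes the Grundy value (mex property), so 0 moves.
Pile B: target g' = 2⊕0 = 2, but every legal move changes the Grundy value (mex property), so 0 moves.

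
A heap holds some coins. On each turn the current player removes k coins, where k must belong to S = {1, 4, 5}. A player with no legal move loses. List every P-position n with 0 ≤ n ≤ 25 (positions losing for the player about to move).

0, 2, 8, 10, 16, 18, 24

n :  0  1  2  3  4  5  6  7  8  9 10 11 12 13 14 15 16 17 18 19 20 21 22 23 24 25
G :  0  1  0  1  2  3  2  3  0  1  0  1  2  3  2  3  0  1  0  1  2  3  2  3  0  1
P-positions are exactly the n with G(n) = 0.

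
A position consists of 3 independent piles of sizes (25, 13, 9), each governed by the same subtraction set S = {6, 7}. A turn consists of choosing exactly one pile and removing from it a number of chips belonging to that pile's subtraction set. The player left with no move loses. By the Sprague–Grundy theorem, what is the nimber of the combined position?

3

All piles use S = {6, 7}:
n :  0  1  2  3  4  5  6  7  8  9 10 11 12 13 14 15 16 17 18 19 20 21 22 23 24 25
G :  0  0  0  0  0  0  1  1  1  1  1  1  2  0  0  0  0  0  0  1  1  1  1  1  1  2
Pile A: G(25) = 2.
Pile B: G(13) = 0.
Pile C: G(9) = 1.
Combined Grundy value = 2 ⊕ 0 ⊕ 1 = 3.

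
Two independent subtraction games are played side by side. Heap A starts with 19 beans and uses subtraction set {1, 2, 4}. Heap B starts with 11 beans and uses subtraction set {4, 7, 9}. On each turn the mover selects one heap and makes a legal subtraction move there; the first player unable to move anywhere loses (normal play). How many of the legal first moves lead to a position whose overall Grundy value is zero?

3

Heap A, S = {1, 2, 4}:
n :  0  1  2  3  4  5  6  7  8  9 10 11 12 13 14 15 16 17 18 19
G :  0  1  2  0  1  2  0  1  2  0  1  2  0  1  2  0  1  2  0  1
G_A(19) = 1.
Heap B, S = {4, 7, 9}:
n :  0  1  2  3  4  5  6  7  8  9 10 11
G :  0  0  0  0  1  1  1  1  2  2  2  2
G_B(11) = 2.
Combined Grundy value = 1 ⊕ 2 = 3.
A winning move leaves total XOR = 0, i.e. changes one component's Grundy value g to g ⊕ X where X is the current total.
Heap A: need g' = 1⊕3 = 2. Options: 19−1→G=0, 19−2→G=2, 19−4→G=0. Hits: 1.
Heap B: need g' = 2⊕3 = 1. Options: 11−4→G=1, 11−7→G=1, 11−9→G=0. Hits: 2.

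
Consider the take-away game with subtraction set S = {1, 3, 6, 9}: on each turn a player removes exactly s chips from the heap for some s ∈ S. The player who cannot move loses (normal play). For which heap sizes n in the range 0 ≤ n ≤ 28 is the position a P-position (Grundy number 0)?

0, 2, 4, 12, 14, 16, 24, 26, 28

G(0) = 0
G(1) = mex{0} = 1
G(2) = mex{1} = 0
G(3) = mex{0,0} = 1
G(4) = mex{1,1} = 0
G(5) = mex{0,0} = 1
G(6) = mex{1,1,0} = 2
G(7) = mex{2,0,1} = 3
G(8) = mex{3,1,0} = 2
G(9) = mex{2,2,1,0} = 3
G(10) = mex{3,3,0,1} = 2
G(11) = mex{2,2,1,0} = 3
G(12) = mex{3,3,2,1} = 0
G(13) = mex{0,2,3,0} = 1
G(14) = mex{1,3,2,1} = 0
G(15) = mex{0,0,3,2} = 1
G(16) = mex{1,1,2,3} = 0
G(17) = mex{0,0,3,2} = 1
G(18) = mex{1,1,0,3} = 2
G(19) = mex{2,0,1,2} = 3
G(20) = mex{3,1,0,3} = 2
G(21) = mex{2,2,1,0} = 3
G(22) = mex{3,3,0,1} = 2
G(23) = mex{2,2,1,0} = 3
G(24) = mex{3,3,2,1} = 0
G(25) = mex{0,2,3,0} = 1
G(26) = mex{1,3,2,1} = 0
G(27) = mex{0,0,3,2} = 1
G(28) = mex{1,1,2,3} = 0
P-positions are exactly the n with G(n) = 0.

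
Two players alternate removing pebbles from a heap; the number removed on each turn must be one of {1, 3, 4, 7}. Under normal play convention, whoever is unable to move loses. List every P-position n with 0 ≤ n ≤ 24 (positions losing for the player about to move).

0, 2, 8, 10, 16, 18, 24

G(0) = 0
G(1) = mex{0} = 1
G(2) = mex{1} = 0
G(3) = mex{0,0} = 1
G(4) = mex{1,1,0} = 2
G(5) = mex{2,0,1} = 3
G(6) = mex{3,1,0} = 2
G(7) = mex{2,2,1,0} = 3
G(8) = mex{3,3,2,1} = 0
G(9) = mex{0,2,3,0} = 1
G(10) = mex{1,3,2,1} = 0
G(11) = mex{0,0,3,2} = 1
G(12) = mex{1,1,0,3} = 2
G(13) = mex{2,0,1,2} = 3
G(14) = mex{3,1,0,3} = 2
G(15) = mex{2,2,1,0} = 3
G(16) = mex{3,3,2,1} = 0
G(17) = mex{0,2,3,0} = 1
G(18) = mex{1,3,2,1} = 0
G(19) = mex{0,0,3,2} = 1
G(20) = mex{1,1,0,3} = 2
G(21) = mex{2,0,1,2} = 3
G(22) = mex{3,1,0,3} = 2
G(23) = mex{2,2,1,0} = 3
G(24) = mex{3,3,2,1} = 0
P-positions are exactly the n with G(n) = 0.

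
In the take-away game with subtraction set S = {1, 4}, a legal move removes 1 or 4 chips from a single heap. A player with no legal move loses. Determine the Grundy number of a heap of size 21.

G(0) = 0
G(1) = mex{0} = 1
G(2) = mex{1} = 0
G(3) = mex{0} = 1
G(4) = mex{1,0} = 2
G(5) = mex{2,1} = 0
G(6) = mex{0,0} = 1
G(7) = mex{1,1} = 0
G(8) = mex{0,2} = 1
G(9) = mex{1,0} = 2
G(10) = mex{2,1} = 0
G(11) = mex{0,0} = 1
G(12) = mex{1,1} = 0
G(13) = mex{0,2} = 1
G(14) = mex{1,0} = 2
G(15) = mex{2,1} = 0
G(16) = mex{0,0} = 1
G(17) = mex{1,1} = 0
G(18) = mex{0,2} = 1
G(19) = mex{1,0} = 2
G(20) = mex{2,1} = 0
G(21) = mex{0,0} = 1

1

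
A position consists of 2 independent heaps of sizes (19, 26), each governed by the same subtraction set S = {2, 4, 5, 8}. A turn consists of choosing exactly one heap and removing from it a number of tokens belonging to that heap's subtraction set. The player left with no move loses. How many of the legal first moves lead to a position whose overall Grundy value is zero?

4

All heaps use S = {2, 4, 5, 8}:
G(0) = 0
G(1) = mex{} = 0
G(2) = mex{0} = 1
G(3) = mex{0} = 1
G(4) = mex{1,0} = 2
G(5) = mex{1,0,0} = 2
G(6) = mex{2,1,0} = 3
G(7) = mex{2,1,1} = 0
G(8) = mex{3,2,1,0} = 4
G(9) = mex{0,2,2,0} = 1
G(10) = mex{4,3,2,1} = 0
G(11) = mex{1,0,3,1} = 2
G(12) = mex{0,4,0,2} = 1
G(13) = mex{2,1,4,2} = 0
G(14) = mex{1,0,1,3} = 2
G(15) = mex{0,2,0,0} = 1
G(16) = mex{2,1,2,4} = 0
G(17) = mex{1,0,1,1} = 2
G(18) = mex{0,2,0,0} = 1
G(19) = mex{2,1,2,2} = 0
G(20) = mex{1,0,1,1} = 2
G(21) = mex{0,2,0,0} = 1
G(22) = mex{2,1,2,2} = 0
G(23) = mex{1,0,1,1} = 2
G(24) = mex{0,2,0,0} = 1
G(25) = mex{2,1,2,2} = 0
G(26) = mex{1,0,1,1} = 2
Heap A: G(19) = 0.
Heap B: G(26) = 2.
Combined Grundy value = 0 ⊕ 2 = 2.
A winning move leaves total XOR = 0, i.e. changes one component's Grundy value g to g ⊕ X where X is the current total.
Heap A: need g' = 0⊕2 = 2. Options: 19−2→G=2, 19−4→G=1, 19−5→G=2, 19−8→G=2. Hits: 3.
Heap B: need g' = 2⊕2 = 0. Options: 26−2→G=1, 26−4→G=0, 26−5→G=1, 26−8→G=1. Hits: 1.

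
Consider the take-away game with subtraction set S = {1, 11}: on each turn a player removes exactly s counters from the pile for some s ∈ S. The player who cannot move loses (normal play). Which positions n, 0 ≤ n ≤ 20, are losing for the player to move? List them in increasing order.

0, 2, 4, 6, 8, 10, 12, 14, 16, 18, 20

G(0) = 0
G(1) = mex{0} = 1
G(2) = mex{1} = 0
G(3) = mex{0} = 1
G(4) = mex{1} = 0
G(5) = mex{0} = 1
G(6) = mex{1} = 0
G(7) = mex{0} = 1
G(8) = mex{1} = 0
G(9) = mex{0} = 1
G(10) = mex{1} = 0
G(11) = mex{0,0} = 1
G(12) = mex{1,1} = 0
G(13) = mex{0,0} = 1
G(14) = mex{1,1} = 0
G(15) = mex{0,0} = 1
G(16) = mex{1,1} = 0
G(17) = mex{0,0} = 1
G(18) = mex{1,1} = 0
G(19) = mex{0,0} = 1
G(20) = mex{1,1} = 0
P-positions are exactly the n with G(n) = 0.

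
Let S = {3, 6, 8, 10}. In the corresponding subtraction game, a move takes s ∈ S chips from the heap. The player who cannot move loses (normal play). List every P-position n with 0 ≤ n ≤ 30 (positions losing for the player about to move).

0, 1, 2, 13, 14, 15, 26, 27, 28

G(0) = 0
G(1) = mex{} = 0
G(2) = mex{} = 0
G(3) = mex{0} = 1
G(4) = mex{0} = 1
G(5) = mex{0} = 1
G(6) = mex{1,0} = 2
G(7) = mex{1,0} = 2
G(8) = mex{1,0,0} = 2
G(9) = mex{2,1,0} = 3
G(10) = mex{2,1,0,0} = 3
G(11) = mex{2,1,1,0} = 3
G(12) = mex{3,2,1,0} = 4
G(13) = mex{3,2,1,1} = 0
G(14) = mex{3,2,2,1} = 0
G(15) = mex{4,3,2,1} = 0
G(16) = mex{0,3,2,2} = 1
G(17) = mex{0,3,3,2} = 1
G(18) = mex{0,4,3,2} = 1
G(19) = mex{1,0,3,3} = 2
G(20) = mex{1,0,4,3} = 2
G(21) = mex{1,0,0,3} = 2
G(22) = mex{2,1,0,4} = 3
G(23) = mex{2,1,0,0} = 3
G(24) = mex{2,1,1,0} = 3
G(25) = mex{3,2,1,0} = 4
G(26) = mex{3,2,1,1} = 0
G(27) = mex{3,2,2,1} = 0
G(28) = mex{4,3,2,1} = 0
G(29) = mex{0,3,2,2} = 1
G(30) = mex{0,3,3,2} = 1
P-positions are exactly the n with G(n) = 0.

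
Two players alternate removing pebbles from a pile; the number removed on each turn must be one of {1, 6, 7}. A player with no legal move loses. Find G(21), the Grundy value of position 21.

n :  0  1  2  3  4  5  6  7  8  9 10 11 12 13 14 15 16 17 18 19 20 21
G :  0  1  0  1  0  1  2  3  2  3  2  3  0  1  0  1  0  1  2  3  2  3

3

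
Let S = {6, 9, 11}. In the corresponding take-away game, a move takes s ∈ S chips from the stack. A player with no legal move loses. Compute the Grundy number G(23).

n :  0  1  2  3  4  5  6  7  8  9 10 11 12 13 14 15 16 17 18 19 20 21 22 23
G :  0  0  0  0  0  0  1  1  1  1  1  1  2  2  2  2  2  0  0  0  0  0  0  1

1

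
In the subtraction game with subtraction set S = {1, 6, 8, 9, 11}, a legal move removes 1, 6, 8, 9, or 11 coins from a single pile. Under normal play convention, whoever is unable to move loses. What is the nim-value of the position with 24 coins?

G(0) = 0
G(1) = mex{0} = 1
G(2) = mex{1} = 0
G(3) = mex{0} = 1
G(4) = mex{1} = 0
G(5) = mex{0} = 1
G(6) = mex{1,0} = 2
G(7) = mex{2,1} = 0
G(8) = mex{0,0,0} = 1
G(9) = mex{1,1,1,0} = 2
G(10) = mex{2,0,0,1} = 3
G(11) = mex{3,1,1,0,0} = 2
G(12) = mex{2,2,0,1,1} = 3
G(13) = mex{3,0,1,0,0} = 2
G(14) = mex{2,1,2,1,1} = 0
G(15) = mex{0,2,0,2,0} = 1
G(16) = mex{1,3,1,0,1} = 2
G(17) = mex{2,2,2,1,2} = 0
G(18) = mex{0,3,3,2,0} = 1
G(19) = mex{1,2,2,3,1} = 0
G(20) = mex{0,0,3,2,2} = 1
G(21) = mex{1,1,2,3,3} = 0
G(22) = mex{0,2,0,2,2} = 1
G(23) = mex{1,0,1,0,3} = 2
G(24) = mex{2,1,2,1,2} = 0

0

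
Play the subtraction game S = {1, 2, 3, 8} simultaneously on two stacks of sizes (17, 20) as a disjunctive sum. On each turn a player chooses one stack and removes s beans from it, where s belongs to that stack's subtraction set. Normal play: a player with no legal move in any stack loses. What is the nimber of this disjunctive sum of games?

6

All stacks use S = {1, 2, 3, 8}:
n :  0  1  2  3  4  5  6  7  8  9 10 11 12 13 14 15 16 17 18 19 20
G :  0  1  2  3  0  1  2  3  4  0  1  2  3  0  1  2  3  4  0  1  2
Stack A: G(17) = 4.
Stack B: G(20) = 2.
Combined Grundy value = 4 ⊕ 2 = 6.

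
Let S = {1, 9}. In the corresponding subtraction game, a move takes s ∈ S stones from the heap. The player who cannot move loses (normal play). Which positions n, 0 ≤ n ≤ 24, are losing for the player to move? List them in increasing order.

0, 2, 4, 6, 8, 10, 12, 14, 16, 18, 20, 22, 24

n :  0  1  2  3  4  5  6  7  8  9 10 11 12 13 14 15 16 17 18 19 20 21 22 23 24
G :  0  1  0  1  0  1  0  1  0  1  0  1  0  1  0  1  0  1  0  1  0  1  0  1  0
P-positions are exactly the n with G(n) = 0.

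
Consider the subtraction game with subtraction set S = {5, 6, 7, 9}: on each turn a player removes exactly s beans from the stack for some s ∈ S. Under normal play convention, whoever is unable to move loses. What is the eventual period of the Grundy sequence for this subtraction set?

14

n :  0  1  2  3  4  5  6  7  8  9 10 11 12 13 14 15 16 17 18 19 20 21 22 23 24 25 26 27 28 29
G :  0  0  0  0  0  1  1  1  1  1  2  2  2  2  0  0  0  0  0  1  1  1  1  1  2  2  2  2  0  0
G(n+14) = G(n) holds for n = 0,…,8 (a full window of length max(S) = 9), so the sequence is purely periodic with period 14.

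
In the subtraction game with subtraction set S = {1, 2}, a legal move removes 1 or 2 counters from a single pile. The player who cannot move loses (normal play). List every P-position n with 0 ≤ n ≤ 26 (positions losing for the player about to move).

0, 3, 6, 9, 12, 15, 18, 21, 24

G(0) = 0
G(1) = mex{0} = 1
G(2) = mex{1,0} = 2
G(3) = mex{2,1} = 0
G(4) = mex{0,2} = 1
G(5) = mex{1,0} = 2
G(6) = mex{2,1} = 0
G(7) = mex{0,2} = 1
G(8) = mex{1,0} = 2
G(9) = mex{2,1} = 0
G(10) = mex{0,2} = 1
G(11) = mex{1,0} = 2
G(12) = mex{2,1} = 0
G(13) = mex{0,2} = 1
G(14) = mex{1,0} = 2
G(15) = mex{2,1} = 0
G(16) = mex{0,2} = 1
G(17) = mex{1,0} = 2
G(18) = mex{2,1} = 0
G(19) = mex{0,2} = 1
G(20) = mex{1,0} = 2
G(21) = mex{2,1} = 0
G(22) = mex{0,2} = 1
G(23) = mex{1,0} = 2
G(24) = mex{2,1} = 0
G(25) = mex{0,2} = 1
G(26) = mex{1,0} = 2
P-positions are exactly the n with G(n) = 0.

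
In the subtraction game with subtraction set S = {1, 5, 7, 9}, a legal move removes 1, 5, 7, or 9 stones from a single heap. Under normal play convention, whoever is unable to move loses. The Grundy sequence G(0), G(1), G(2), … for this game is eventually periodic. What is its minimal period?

2

n :  0  1  2  3  4  5  6  7  8  9 10 11 12 13 14
G :  0  1  0  1  0  1  0  1  0  1  0  1  0  1  0
G(n+2) = G(n) holds for n = 0,…,8 (a full window of length max(S) = 9), so the sequence is purely periodic with period 2.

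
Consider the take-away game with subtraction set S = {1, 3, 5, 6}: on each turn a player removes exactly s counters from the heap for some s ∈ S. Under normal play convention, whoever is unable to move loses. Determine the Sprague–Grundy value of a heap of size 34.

n :  0  1  2  3  4  5  6  7  8  9 10 11 12 13 14 15 16 17 18 19 20 21 22 23 24 25 26 27 28 29 30 31 32 33 34
G :  0  1  0  1  0  1  2  3  2  3  2  0  1  0  1  0  1  2  3  2  3  2  0  1  0  1  0  1  2  3  2  3  2  0  1

1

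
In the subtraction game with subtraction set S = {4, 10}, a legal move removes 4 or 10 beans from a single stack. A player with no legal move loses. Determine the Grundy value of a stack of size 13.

1

G(0) = 0
G(1) = mex{} = 0
G(2) = mex{} = 0
G(3) = mex{} = 0
G(4) = mex{0} = 1
G(5) = mex{0} = 1
G(6) = mex{0} = 1
G(7) = mex{0} = 1
G(8) = mex{1} = 0
G(9) = mex{1} = 0
G(10) = mex{1,0} = 2
G(11) = mex{1,0} = 2
G(12) = mex{0,0} = 1
G(13) = mex{0,0} = 1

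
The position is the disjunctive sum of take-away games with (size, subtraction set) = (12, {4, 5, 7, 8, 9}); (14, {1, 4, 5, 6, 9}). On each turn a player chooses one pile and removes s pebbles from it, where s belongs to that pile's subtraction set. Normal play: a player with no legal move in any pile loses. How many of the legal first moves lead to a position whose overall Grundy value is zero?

Pile A, S = {4, 5, 7, 8, 9}:
n :  0  1  2  3  4  5  6  7  8  9 10 11 12
G :  0  0  0  0  1  1  1  1  2  2  2  2  3
G_A(12) = 3.
Pile B, S = {1, 4, 5, 6, 9}:
G(0) = 0
G(1) = mex{0} = 1
G(2) = mex{1} = 0
G(3) = mex{0} = 1
G(4) = mex{1,0} = 2
G(5) = mex{2,1,0} = 3
G(6) = mex{3,0,1,0} = 2
G(7) = mex{2,1,0,1} = 3
G(8) = mex{3,2,1,0} = 4
G(9) = mex{4,3,2,1,0} = 5
G(10) = mex{5,2,3,2,1} = 0
G(11) = mex{0,3,2,3,0} = 1
G(12) = mex{1,4,3,2,1} = 0
G(13) = mex{0,5,4,3,2} = 1
G(14) = mex{1,0,5,4,3} = 2
G_B(14) = 2.
Combined Grundy value = 3 ⊕ 2 = 1.
A winning move leaves total XOR = 0, i.e. changes one component's Grundy value g to g ⊕ X where X is the current total.
Pile A: need g' = 3⊕1 = 2. Options: 12−4→G=2, 12−5→G=1, 12−7→G=1, 12−8→G=1, 12−9→G=0. Hits: 1.
Pile B: need g' = 2⊕1 = 3. Options: 14−1→G=1, 14−4→G=0, 14−5→G=5, 14−6→G=4, 14−9→G=3. Hits: 1.

2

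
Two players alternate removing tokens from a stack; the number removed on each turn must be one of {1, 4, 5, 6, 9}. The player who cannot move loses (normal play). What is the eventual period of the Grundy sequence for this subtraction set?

10

n :  0  1  2  3  4  5  6  7  8  9 10 11 12 13 14 15 16 17 18 19 20 21
G :  0  1  0  1  2  3  2  3  4  5  0  1  0  1  2  3  2  3  4  5  0  1
G(n+10) = G(n) holds for n = 0,…,8 (a full window of length max(S) = 9), so the sequence is purely periodic with period 10.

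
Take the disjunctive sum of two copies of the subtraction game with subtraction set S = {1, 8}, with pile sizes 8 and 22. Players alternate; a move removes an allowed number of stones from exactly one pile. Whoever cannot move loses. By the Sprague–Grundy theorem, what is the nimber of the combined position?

2

All piles use S = {1, 8}:
G(0) = 0
G(1) = mex{0} = 1
G(2) = mex{1} = 0
G(3) = mex{0} = 1
G(4) = mex{1} = 0
G(5) = mex{0} = 1
G(6) = mex{1} = 0
G(7) = mex{0} = 1
G(8) = mex{1,0} = 2
G(9) = mex{2,1} = 0
G(10) = mex{0,0} = 1
G(11) = mex{1,1} = 0
G(12) = mex{0,0} = 1
G(13) = mex{1,1} = 0
G(14) = mex{0,0} = 1
G(15) = mex{1,1} = 0
G(16) = mex{0,2} = 1
G(17) = mex{1,0} = 2
G(18) = mex{2,1} = 0
G(19) = mex{0,0} = 1
G(20) = mex{1,1} = 0
G(21) = mex{0,0} = 1
G(22) = mex{1,1} = 0
Pile A: G(8) = 2.
Pile B: G(22) = 0.
Combined Grundy value = 2 ⊕ 0 = 2.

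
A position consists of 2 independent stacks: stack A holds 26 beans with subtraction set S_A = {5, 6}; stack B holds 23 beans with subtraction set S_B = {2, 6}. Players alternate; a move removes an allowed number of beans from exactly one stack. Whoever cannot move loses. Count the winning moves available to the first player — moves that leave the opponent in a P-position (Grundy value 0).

Stack A, S = {5, 6}:
n :  0  1  2  3  4  5  6  7  8  9 10 11 12 13 14 15 16 17 18 19 20 21 22 23 24 25 26
G :  0  0  0  0  0  1  1  1  1  1  2  0  0  0  0  0  1  1  1  1  1  2  0  0  0  0  0
G_A(26) = 0.
Stack B, S = {2, 6}:
n :  0  1  2  3  4  5  6  7  8  9 10 11 12 13 14 15 16 17 18 19 20 21 22 23
G :  0  0  1  1  0  0  1  1  0  0  1  1  0  0  1  1  0  0  1  1  0  0  1  1
G_B(23) = 1.
Combined Grundy value = 0 ⊕ 1 = 1.
A winning move leaves total XOR = 0, i.e. changes one component's Grundy value g to g ⊕ X where X is the current total.
Stack A: need g' = 0⊕1 = 1. Options: 26−5→G=2, 26−6→G=1. Hits: 1.
Stack B: need g' = 1⊕1 = 0. Options: 23−2→G=0, 23−6→G=0. Hits: 2.

3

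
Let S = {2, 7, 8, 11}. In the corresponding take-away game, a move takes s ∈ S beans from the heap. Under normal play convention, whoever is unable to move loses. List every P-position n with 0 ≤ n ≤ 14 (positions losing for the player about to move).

n :  0  1  2  3  4  5  6  7  8  9 10 11 12 13 14
G :  0  0  1  1  0  0  1  1  2  2  0  3  1  2  0
P-positions are exactly the n with G(n) = 0.

0, 1, 4, 5, 10, 14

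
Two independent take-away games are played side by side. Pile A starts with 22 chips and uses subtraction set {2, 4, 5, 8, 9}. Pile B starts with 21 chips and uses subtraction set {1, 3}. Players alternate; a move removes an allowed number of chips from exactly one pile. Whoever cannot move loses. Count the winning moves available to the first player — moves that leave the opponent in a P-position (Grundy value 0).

0

Pile A, S = {2, 4, 5, 8, 9}:
n :  0  1  2  3  4  5  6  7  8  9 10 11 12 13 14 15 16 17 18 19 20 21 22
G :  0  0  1  1  2  2  3  0  4  1  5  2  3  0  0  1  1  2  2  3  0  4  1
G_A(22) = 1.
Pile B, S = {1, 3}:
G(0) = 0
G(1) = mex{0} = 1
G(2) = mex{1} = 0
G(3) = mex{0,0} = 1
G(4) = mex{1,1} = 0
G(5) = mex{0,0} = 1
G(6) = mex{1,1} = 0
G(7) = mex{0,0} = 1
G(8) = mex{1,1} = 0
G(9) = mex{0,0} = 1
G(10) = mex{1,1} = 0
G(11) = mex{0,0} = 1
G(12) = mex{1,1} = 0
G(13) = mex{0,0} = 1
G(14) = mex{1,1} = 0
G(15) = mex{0,0} = 1
G(16) = mex{1,1} = 0
G(17) = mex{0,0} = 1
G(18) = mex{1,1} = 0
G(19) = mex{0,0} = 1
G(20) = mex{1,1} = 0
G(21) = mex{0,0} = 1
G_B(21) = 1.
Combined Grundy value = 1 ⊕ 1 = 0.
A winning move leaves total XOR = 0, i.e. changes one component's Grundy value g to g ⊕ X where X is the current total.
Pile A: target g' = 1⊕0 = 1, but every legal move changes the Grundy value (mex property), so 0 moves.
Pile B: target g' = 1⊕0 = 1, but every legal move changes the Grundy value (mex property), so 0 moves.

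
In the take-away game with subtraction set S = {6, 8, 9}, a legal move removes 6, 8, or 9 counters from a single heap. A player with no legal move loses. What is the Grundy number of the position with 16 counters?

n :  0  1  2  3  4  5  6  7  8  9 10 11 12 13 14 15 16
G :  0  0  0  0  0  0  1  1  1  1  1  1  2  2  2  0  0

0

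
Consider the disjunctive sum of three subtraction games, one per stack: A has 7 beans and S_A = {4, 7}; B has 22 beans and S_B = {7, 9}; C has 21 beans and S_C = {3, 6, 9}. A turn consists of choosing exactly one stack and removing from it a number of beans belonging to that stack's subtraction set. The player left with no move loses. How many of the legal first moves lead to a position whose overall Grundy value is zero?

2

Stack A, S = {4, 7}:
G(0) = 0
G(1) = mex{} = 0
G(2) = mex{} = 0
G(3) = mex{} = 0
G(4) = mex{0} = 1
G(5) = mex{0} = 1
G(6) = mex{0} = 1
G(7) = mex{0,0} = 1
G_A(7) = 1.
Stack B, S = {7, 9}:
n :  0  1  2  3  4  5  6  7  8  9 10 11 12 13 14 15 16 17 18 19 20 21 22
G :  0  0  0  0  0  0  0  1  1  1  1  1  1  1  2  2  0  0  0  0  0  0  0
G_B(22) = 0.
Stack C, S = {3, 6, 9}:
n :  0  1  2  3  4  5  6  7  8  9 10 11 12 13 14 15 16 17 18 19 20 21
G :  0  0  0  1  1  1  2  2  2  3  3  3  0  0  0  1  1  1  2  2  2  3
G_C(21) = 3.
Combined Grundy value = 1 ⊕ 0 ⊕ 3 = 2.
A winning move leaves total XOR = 0, i.e. changes one component's Grundy value g to g ⊕ X where X is the current total.
Stack A: need g' = 1⊕2 = 3. Options: 7−4→G=0, 7−7→G=0. Hits: 0.
Stack B: need g' = 0⊕2 = 2. Options: 22−7→G=2, 22−9→G=1. Hits: 1.
Stack C: need g' = 3⊕2 = 1. Options: 21−3→G=2, 21−6→G=1, 21−9→G=0. Hits: 1.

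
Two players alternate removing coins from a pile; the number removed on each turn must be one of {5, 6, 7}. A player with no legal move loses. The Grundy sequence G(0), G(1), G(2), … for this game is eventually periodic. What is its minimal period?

12

G(0) = 0
G(1) = mex{} = 0
G(2) = mex{} = 0
G(3) = mex{} = 0
G(4) = mex{} = 0
G(5) = mex{0} = 1
G(6) = mex{0,0} = 1
G(7) = mex{0,0,0} = 1
G(8) = mex{0,0,0} = 1
G(9) = mex{0,0,0} = 1
G(10) = mex{1,0,0} = 2
G(11) = mex{1,1,0} = 2
G(12) = mex{1,1,1} = 0
G(13) = mex{1,1,1} = 0
G(14) = mex{1,1,1} = 0
G(15) = mex{2,1,1} = 0
G(16) = mex{2,2,1} = 0
G(17) = mex{0,2,2} = 1
G(18) = mex{0,0,2} = 1
G(19) = mex{0,0,0} = 1
G(20) = mex{0,0,0} = 1
G(21) = mex{0,0,0} = 1
G(22) = mex{1,0,0} = 2
G(23) = mex{1,1,0} = 2
G(24) = mex{1,1,1} = 0
G(25) = mex{1,1,1} = 0
G(n+12) = G(n) holds for n = 0,…,6 (a full window of length max(S) = 7), so the sequence is purely periodic with period 12.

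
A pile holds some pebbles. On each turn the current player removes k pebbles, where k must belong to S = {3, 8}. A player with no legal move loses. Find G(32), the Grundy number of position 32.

n :  0  1  2  3  4  5  6  7  8  9 10 11 12 13 14 15 16 17 18 19 20 21 22 23 24 25 26 27 28 29 30 31 32
G :  0  0  0  1  1  1  0  0  2  1  1  0  0  0  1  1  1  0  0  2  1  1  0  0  0  1  1  1  0  0  2  1  1

1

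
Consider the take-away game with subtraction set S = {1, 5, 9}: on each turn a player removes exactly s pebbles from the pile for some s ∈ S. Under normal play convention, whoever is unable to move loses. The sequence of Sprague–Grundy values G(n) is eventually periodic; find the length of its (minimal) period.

G(0) = 0
G(1) = mex{0} = 1
G(2) = mex{1} = 0
G(3) = mex{0} = 1
G(4) = mex{1} = 0
G(5) = mex{0,0} = 1
G(6) = mex{1,1} = 0
G(7) = mex{0,0} = 1
G(8) = mex{1,1} = 0
G(9) = mex{0,0,0} = 1
G(10) = mex{1,1,1} = 0
G(11) = mex{0,0,0} = 1
G(12) = mex{1,1,1} = 0
G(13) = mex{0,0,0} = 1
G(14) = mex{1,1,1} = 0
G(n+2) = G(n) holds for n = 0,…,8 (a full window of length max(S) = 9), so the sequence is purely periodic with period 2.

2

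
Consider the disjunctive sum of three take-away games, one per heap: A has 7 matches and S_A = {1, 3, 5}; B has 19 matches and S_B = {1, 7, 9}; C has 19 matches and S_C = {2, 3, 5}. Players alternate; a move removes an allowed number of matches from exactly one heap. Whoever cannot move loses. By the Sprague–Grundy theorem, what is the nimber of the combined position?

2

Heap A, S = {1, 3, 5}:
n : 0 1 2 3 4 5 6 7
G : 0 1 0 1 0 1 0 1
G_A(7) = 1.
Heap B, S = {1, 7, 9}:
n :  0  1  2  3  4  5  6  7  8  9 10 11 12 13 14 15 16 17 18 19
G :  0  1  0  1  0  1  0  1  0  1  0  1  0  1  0  1  0  1  0  1
G_B(19) = 1.
Heap C, S = {2, 3, 5}:
G(0) = 0
G(1) = mex{} = 0
G(2) = mex{0} = 1
G(3) = mex{0,0} = 1
G(4) = mex{1,0} = 2
G(5) = mex{1,1,0} = 2
G(6) = mex{2,1,0} = 3
G(7) = mex{2,2,1} = 0
G(8) = mex{3,2,1} = 0
G(9) = mex{0,3,2} = 1
G(10) = mex{0,0,2} = 1
G(11) = mex{1,0,3} = 2
G(12) = mex{1,1,0} = 2
G(13) = mex{2,1,0} = 3
G(14) = mex{2,2,1} = 0
G(15) = mex{3,2,1} = 0
G(16) = mex{0,3,2} = 1
G(17) = mex{0,0,2} = 1
G(18) = mex{1,0,3} = 2
G(19) = mex{1,1,0} = 2
G_C(19) = 2.
Combined Grundy value = 1 ⊕ 1 ⊕ 2 = 2.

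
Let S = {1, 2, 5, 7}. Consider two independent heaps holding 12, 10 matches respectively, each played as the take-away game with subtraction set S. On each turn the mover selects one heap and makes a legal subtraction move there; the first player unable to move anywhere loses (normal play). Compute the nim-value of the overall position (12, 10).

All heaps use S = {1, 2, 5, 7}:
n :  0  1  2  3  4  5  6  7  8  9 10 11 12
G :  0  1  2  0  1  2  0  1  2  0  1  2  0
Heap A: G(12) = 0.
Heap B: G(10) = 1.
Combined Grundy value = 0 ⊕ 1 = 1.

1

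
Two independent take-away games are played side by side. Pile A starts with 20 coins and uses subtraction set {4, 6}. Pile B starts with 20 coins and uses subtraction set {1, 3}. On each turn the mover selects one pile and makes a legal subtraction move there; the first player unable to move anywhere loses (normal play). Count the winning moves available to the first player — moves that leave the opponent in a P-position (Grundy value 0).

Pile A, S = {4, 6}:
n :  0  1  2  3  4  5  6  7  8  9 10 11 12 13 14 15 16 17 18 19 20
G :  0  0  0  0  1  1  1  1  2  2  0  0  0  0  1  1  1  1  2  2  0
G_A(20) = 0.
Pile B, S = {1, 3}:
G(0) = 0
G(1) = mex{0} = 1
G(2) = mex{1} = 0
G(3) = mex{0,0} = 1
G(4) = mex{1,1} = 0
G(5) = mex{0,0} = 1
G(6) = mex{1,1} = 0
G(7) = mex{0,0} = 1
G(8) = mex{1,1} = 0
G(9) = mex{0,0} = 1
G(10) = mex{1,1} = 0
G(11) = mex{0,0} = 1
G(12) = mex{1,1} = 0
G(13) = mex{0,0} = 1
G(14) = mex{1,1} = 0
G(15) = mex{0,0} = 1
G(16) = mex{1,1} = 0
G(17) = mex{0,0} = 1
G(18) = mex{1,1} = 0
G(19) = mex{0,0} = 1
G(20) = mex{1,1} = 0
G_B(20) = 0.
Combined Grundy value = 0 ⊕ 0 = 0.
A winning move leaves total XOR = 0, i.e. changes one component's Grundy value g to g ⊕ X where X is the current total.
Pile A: target g' = 0⊕0 = 0, but every legal move changes the Grundy value (mex property), so 0 moves.
Pile B: target g' = 0⊕0 = 0, but every legal move changes the Grundy value (mex property), so 0 moves.

0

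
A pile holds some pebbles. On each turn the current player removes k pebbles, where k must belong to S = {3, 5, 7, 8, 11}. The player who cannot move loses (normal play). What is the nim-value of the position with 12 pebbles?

n :  0  1  2  3  4  5  6  7  8  9 10 11 12
G :  0  0  0  1  1  1  2  2  2  3  3  3  4

4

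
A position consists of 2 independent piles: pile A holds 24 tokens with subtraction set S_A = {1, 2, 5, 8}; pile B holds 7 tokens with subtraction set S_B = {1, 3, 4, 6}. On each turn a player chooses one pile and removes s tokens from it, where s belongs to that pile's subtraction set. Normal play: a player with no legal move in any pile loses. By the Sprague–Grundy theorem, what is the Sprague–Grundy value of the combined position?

0

Pile A, S = {1, 2, 5, 8}:
G(0) = 0
G(1) = mex{0} = 1
G(2) = mex{1,0} = 2
G(3) = mex{2,1} = 0
G(4) = mex{0,2} = 1
G(5) = mex{1,0,0} = 2
G(6) = mex{2,1,1} = 0
G(7) = mex{0,2,2} = 1
G(8) = mex{1,0,0,0} = 2
G(9) = mex{2,1,1,1} = 0
G(10) = mex{0,2,2,2} = 1
G(11) = mex{1,0,0,0} = 2
G(12) = mex{2,1,1,1} = 0
G(13) = mex{0,2,2,2} = 1
G(14) = mex{1,0,0,0} = 2
G(15) = mex{2,1,1,1} = 0
G(16) = mex{0,2,2,2} = 1
G(17) = mex{1,0,0,0} = 2
G(18) = mex{2,1,1,1} = 0
G(19) = mex{0,2,2,2} = 1
G(20) = mex{1,0,0,0} = 2
G(21) = mex{2,1,1,1} = 0
G(22) = mex{0,2,2,2} = 1
G(23) = mex{1,0,0,0} = 2
G(24) = mex{2,1,1,1} = 0
G_A(24) = 0.
Pile B, S = {1, 3, 4, 6}:
G(0) = 0
G(1) = mex{0} = 1
G(2) = mex{1} = 0
G(3) = mex{0,0} = 1
G(4) = mex{1,1,0} = 2
G(5) = mex{2,0,1} = 3
G(6) = mex{3,1,0,0} = 2
G(7) = mex{2,2,1,1} = 0
G_B(7) = 0.
Combined Grundy value = 0 ⊕ 0 = 0.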